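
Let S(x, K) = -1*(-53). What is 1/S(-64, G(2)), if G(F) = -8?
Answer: 1/53 ≈ 0.018868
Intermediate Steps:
S(x, K) = 53
1/S(-64, G(2)) = 1/53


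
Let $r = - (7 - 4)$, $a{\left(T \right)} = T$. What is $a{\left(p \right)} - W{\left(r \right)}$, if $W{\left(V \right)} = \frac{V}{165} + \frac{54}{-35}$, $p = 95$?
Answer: $\frac{37176}{385} \approx 96.561$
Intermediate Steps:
$r = -3$ ($r = \left(-1\right) 3 = -3$)
$W{\left(V \right)} = - \frac{54}{35} + \frac{V}{165}$ ($W{\left(V \right)} = V \frac{1}{165} + 54 \left(- \frac{1}{35}\right) = \frac{V}{165} - \frac{54}{35} = - \frac{54}{35} + \frac{V}{165}$)
$a{\left(p \right)} - W{\left(r \right)} = 95 - \left(- \frac{54}{35} + \frac{1}{165} \left(-3\right)\right) = 95 - \left(- \frac{54}{35} - \frac{1}{55}\right) = 95 - - \frac{601}{385} = 95 + \frac{601}{385} = \frac{37176}{385}$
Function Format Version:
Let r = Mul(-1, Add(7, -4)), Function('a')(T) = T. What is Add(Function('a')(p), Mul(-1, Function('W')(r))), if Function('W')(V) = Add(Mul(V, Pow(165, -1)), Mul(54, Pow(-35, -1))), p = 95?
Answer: Rational(37176, 385) ≈ 96.561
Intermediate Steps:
r = -3 (r = Mul(-1, 3) = -3)
Function('W')(V) = Add(Rational(-54, 35), Mul(Rational(1, 165), V)) (Function('W')(V) = Add(Mul(V, Rational(1, 165)), Mul(54, Rational(-1, 35))) = Add(Mul(Rational(1, 165), V), Rational(-54, 35)) = Add(Rational(-54, 35), Mul(Rational(1, 165), V)))
Add(Function('a')(p), Mul(-1, Function('W')(r))) = Add(95, Mul(-1, Add(Rational(-54, 35), Mul(Rational(1, 165), -3)))) = Add(95, Mul(-1, Add(Rational(-54, 35), Rational(-1, 55)))) = Add(95, Mul(-1, Rational(-601, 385))) = Add(95, Rational(601, 385)) = Rational(37176, 385)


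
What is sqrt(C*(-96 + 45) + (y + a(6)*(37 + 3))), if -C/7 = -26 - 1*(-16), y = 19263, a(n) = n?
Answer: sqrt(15933) ≈ 126.23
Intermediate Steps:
C = 70 (C = -7*(-26 - 1*(-16)) = -7*(-26 + 16) = -7*(-10) = 70)
sqrt(C*(-96 + 45) + (y + a(6)*(37 + 3))) = sqrt(70*(-96 + 45) + (19263 + 6*(37 + 3))) = sqrt(70*(-51) + (19263 + 6*40)) = sqrt(-3570 + (19263 + 240)) = sqrt(-3570 + 19503) = sqrt(15933)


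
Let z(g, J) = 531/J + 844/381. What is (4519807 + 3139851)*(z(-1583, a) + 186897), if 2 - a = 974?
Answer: 9817774848823547/6858 ≈ 1.4316e+12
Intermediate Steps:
a = -972 (a = 2 - 1*974 = 2 - 974 = -972)
z(g, J) = 844/381 + 531/J (z(g, J) = 531/J + 844*(1/381) = 531/J + 844/381 = 844/381 + 531/J)
(4519807 + 3139851)*(z(-1583, a) + 186897) = (4519807 + 3139851)*((844/381 + 531/(-972)) + 186897) = 7659658*((844/381 + 531*(-1/972)) + 186897) = 7659658*((844/381 - 59/108) + 186897) = 7659658*(22891/13716 + 186897) = 7659658*(2563502143/13716) = 9817774848823547/6858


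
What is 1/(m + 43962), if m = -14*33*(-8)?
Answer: 1/47658 ≈ 2.0983e-5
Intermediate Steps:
m = 3696 (m = -462*(-8) = 3696)
1/(m + 43962) = 1/(3696 + 43962) = 1/47658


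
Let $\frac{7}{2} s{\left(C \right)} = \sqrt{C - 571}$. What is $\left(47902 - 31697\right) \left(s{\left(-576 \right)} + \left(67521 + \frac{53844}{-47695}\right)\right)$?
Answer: $\frac{10437187573491}{9539} + 4630 i \sqrt{1147} \approx 1.0942 \cdot 10^{9} + 1.5681 \cdot 10^{5} i$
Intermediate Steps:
$s{\left(C \right)} = \frac{2 \sqrt{-571 + C}}{7}$ ($s{\left(C \right)} = \frac{2 \sqrt{C - 571}}{7} = \frac{2 \sqrt{-571 + C}}{7}$)
$\left(47902 - 31697\right) \left(s{\left(-576 \right)} + \left(67521 + \frac{53844}{-47695}\right)\right) = \left(47902 - 31697\right) \left(\frac{2 \sqrt{-571 - 576}}{7} + \left(67521 + \frac{53844}{-47695}\right)\right) = 16205 \left(\frac{2 \sqrt{-1147}}{7} + \left(67521 + 53844 \left(- \frac{1}{47695}\right)\right)\right) = 16205 \left(\frac{2 i \sqrt{1147}}{7} + \left(67521 - \frac{53844}{47695}\right)\right) = 16205 \left(\frac{2 i \sqrt{1147}}{7} + \frac{3220360251}{47695}\right) = 16205 \left(\frac{3220360251}{47695} + \frac{2 i \sqrt{1147}}{7}\right) = \frac{10437187573491}{9539} + 4630 i \sqrt{1147}$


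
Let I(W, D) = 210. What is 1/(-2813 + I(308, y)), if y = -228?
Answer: -1/2603 ≈ -0.00038417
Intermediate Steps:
1/(-2813 + I(308, y)) = 1/(-2813 + 210) = 1/(-2603) = -1/2603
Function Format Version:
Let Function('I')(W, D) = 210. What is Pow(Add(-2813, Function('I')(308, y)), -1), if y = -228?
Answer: Rational(-1, 2603) ≈ -0.00038417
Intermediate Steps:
Pow(Add(-2813, Function('I')(308, y)), -1) = Pow(Add(-2813, 210), -1) = Pow(-2603, -1) = Rational(-1, 2603)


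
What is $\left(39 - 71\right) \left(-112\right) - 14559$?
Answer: $-10975$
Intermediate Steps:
$\left(39 - 71\right) \left(-112\right) - 14559 = \left(-32\right) \left(-112\right) - 14559 = 3584 - 14559 = -10975$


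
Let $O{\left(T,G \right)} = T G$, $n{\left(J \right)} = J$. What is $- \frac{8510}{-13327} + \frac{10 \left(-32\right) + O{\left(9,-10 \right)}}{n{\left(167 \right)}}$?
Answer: $- \frac{4042900}{2225609} \approx -1.8165$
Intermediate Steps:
$O{\left(T,G \right)} = G T$
$- \frac{8510}{-13327} + \frac{10 \left(-32\right) + O{\left(9,-10 \right)}}{n{\left(167 \right)}} = - \frac{8510}{-13327} + \frac{10 \left(-32\right) - 90}{167} = \left(-8510\right) \left(- \frac{1}{13327}\right) + \left(-320 - 90\right) \frac{1}{167} = \frac{8510}{13327} - \frac{410}{167} = - \frac{4042900}{2225609}$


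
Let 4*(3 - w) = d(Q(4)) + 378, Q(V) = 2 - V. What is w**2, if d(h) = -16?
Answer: 30625/4 ≈ 7656.3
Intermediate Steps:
w = -175/2 (w = 3 - (-16 + 378)/4 = 3 - 1/4*362 = 3 - 181/2 = -175/2 ≈ -87.500)
w**2 = (-175/2)**2 = 30625/4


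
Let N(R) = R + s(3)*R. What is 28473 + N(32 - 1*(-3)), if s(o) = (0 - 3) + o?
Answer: 28508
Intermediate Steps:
s(o) = -3 + o
N(R) = R (N(R) = R + (-3 + 3)*R = R + 0*R = R + 0 = R)
28473 + N(32 - 1*(-3)) = 28473 + (32 - 1*(-3)) = 28473 + (32 + 3) = 28473 + 35 = 28508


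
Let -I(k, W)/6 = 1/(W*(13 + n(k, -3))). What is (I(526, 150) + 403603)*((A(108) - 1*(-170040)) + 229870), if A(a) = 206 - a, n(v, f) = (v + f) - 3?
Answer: 2151247013679792/13325 ≈ 1.6144e+11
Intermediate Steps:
n(v, f) = -3 + f + v (n(v, f) = (f + v) - 3 = -3 + f + v)
I(k, W) = -6/(W*(7 + k)) (I(k, W) = -6*1/(W*(13 + (-3 - 3 + k))) = -6*1/(W*(13 + (-6 + k))) = -6*1/(W*(7 + k)) = -6/(W*(7 + k)))
(I(526, 150) + 403603)*((A(108) - 1*(-170040)) + 229870) = (6/(150*(-7 - 1*526)) + 403603)*(((206 - 1*108) - 1*(-170040)) + 229870) = (6*(1/150)/(-7 - 526) + 403603)*(((206 - 108) + 170040) + 229870) = (6*(1/150)/(-533) + 403603)*((98 + 170040) + 229870) = (6*(1/150)*(-1/533) + 403603)*(170138 + 229870) = (-1/13325 + 403603)*400008 = (5378009974/13325)*400008 = 2151247013679792/13325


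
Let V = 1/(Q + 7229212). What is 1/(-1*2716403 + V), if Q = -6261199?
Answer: -968013/2629513417238 ≈ -3.6813e-7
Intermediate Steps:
V = 1/968013 (V = 1/(-6261199 + 7229212) = 1/968013 ≈ 1.0330e-6)
1/(-1*2716403 + V) = 1/(-1*2716403 + 1/968013) = 1/(-2716403 + 1/968013) = 1/(-2629513417238/968013) = -968013/2629513417238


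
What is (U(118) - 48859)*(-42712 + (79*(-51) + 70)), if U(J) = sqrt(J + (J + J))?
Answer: 2280298389 - 46671*sqrt(354) ≈ 2.2794e+9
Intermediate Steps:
U(J) = sqrt(3)*sqrt(J) (U(J) = sqrt(J + 2*J) = sqrt(3*J) = sqrt(3)*sqrt(J))
(U(118) - 48859)*(-42712 + (79*(-51) + 70)) = (sqrt(3)*sqrt(118) - 48859)*(-42712 + (79*(-51) + 70)) = (sqrt(354) - 48859)*(-42712 + (-4029 + 70)) = (-48859 + sqrt(354))*(-42712 - 3959) = (-48859 + sqrt(354))*(-46671) = 2280298389 - 46671*sqrt(354)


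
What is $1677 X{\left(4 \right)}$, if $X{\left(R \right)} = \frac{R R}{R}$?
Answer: $6708$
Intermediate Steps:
$X{\left(R \right)} = R$ ($X{\left(R \right)} = \frac{R^{2}}{R} = R$)
$1677 X{\left(4 \right)} = 1677 \cdot 4 = 6708$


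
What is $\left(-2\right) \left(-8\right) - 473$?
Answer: $-457$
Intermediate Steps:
$\left(-2\right) \left(-8\right) - 473 = 16 - 473 = -457$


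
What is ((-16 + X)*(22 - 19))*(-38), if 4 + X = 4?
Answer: 1824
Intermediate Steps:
X = 0 (X = -4 + 4 = 0)
((-16 + X)*(22 - 19))*(-38) = ((-16 + 0)*(22 - 19))*(-38) = -16*3*(-38) = -48*(-38) = 1824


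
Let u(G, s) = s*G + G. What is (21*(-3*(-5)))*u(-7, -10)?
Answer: 19845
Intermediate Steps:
u(G, s) = G + G*s (u(G, s) = G*s + G = G + G*s)
(21*(-3*(-5)))*u(-7, -10) = (21*(-3*(-5)))*(-7*(1 - 10)) = (21*15)*(-7*(-9)) = 315*63 = 19845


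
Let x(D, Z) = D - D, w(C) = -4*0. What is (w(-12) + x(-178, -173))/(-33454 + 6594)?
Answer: 0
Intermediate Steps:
w(C) = 0
x(D, Z) = 0
(w(-12) + x(-178, -173))/(-33454 + 6594) = (0 + 0)/(-33454 + 6594) = 0/(-26860) = 0*(-1/26860) = 0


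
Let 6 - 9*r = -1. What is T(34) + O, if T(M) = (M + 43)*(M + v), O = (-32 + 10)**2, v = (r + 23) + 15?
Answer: 54791/9 ≈ 6087.9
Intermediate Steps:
r = 7/9 (r = 2/3 - 1/9*(-1) = 2/3 + 1/9 = 7/9 ≈ 0.77778)
v = 349/9 (v = (7/9 + 23) + 15 = 214/9 + 15 = 349/9 ≈ 38.778)
O = 484 (O = (-22)**2 = 484)
T(M) = (43 + M)*(349/9 + M) (T(M) = (M + 43)*(M + 349/9) = (43 + M)*(349/9 + M))
T(34) + O = (15007/9 + 34**2 + (736/9)*34) + 484 = (15007/9 + 1156 + 25024/9) + 484 = 50435/9 + 484 = 54791/9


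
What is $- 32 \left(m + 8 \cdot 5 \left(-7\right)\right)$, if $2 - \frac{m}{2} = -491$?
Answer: $-22592$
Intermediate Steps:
$m = 986$ ($m = 4 - -982 = 4 + 982 = 986$)
$- 32 \left(m + 8 \cdot 5 \left(-7\right)\right) = - 32 \left(986 + 8 \cdot 5 \left(-7\right)\right) = - 32 \left(986 + 40 \left(-7\right)\right) = - 32 \left(986 - 280\right) = \left(-32\right) 706 = -22592$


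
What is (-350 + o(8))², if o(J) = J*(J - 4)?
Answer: 101124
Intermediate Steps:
o(J) = J*(-4 + J)
(-350 + o(8))² = (-350 + 8*(-4 + 8))² = (-350 + 8*4)² = (-350 + 32)² = (-318)² = 101124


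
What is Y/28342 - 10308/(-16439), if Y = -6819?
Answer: 180051795/465914138 ≈ 0.38645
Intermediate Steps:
Y/28342 - 10308/(-16439) = -6819/28342 - 10308/(-16439) = -6819*1/28342 - 10308*(-1/16439) = -6819/28342 + 10308/16439 = 180051795/465914138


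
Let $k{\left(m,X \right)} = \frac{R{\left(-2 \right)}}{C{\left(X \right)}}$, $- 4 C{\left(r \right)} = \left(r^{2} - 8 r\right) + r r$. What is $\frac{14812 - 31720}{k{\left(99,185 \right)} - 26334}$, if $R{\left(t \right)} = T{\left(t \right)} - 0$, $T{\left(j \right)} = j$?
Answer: $\frac{283082190}{440896993} \approx 0.64206$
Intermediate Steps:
$C{\left(r \right)} = 2 r - \frac{r^{2}}{2}$ ($C{\left(r \right)} = - \frac{\left(r^{2} - 8 r\right) + r r}{4} = - \frac{\left(r^{2} - 8 r\right) + r^{2}}{4} = - \frac{- 8 r + 2 r^{2}}{4} = 2 r - \frac{r^{2}}{2}$)
$R{\left(t \right)} = t$ ($R{\left(t \right)} = t - 0 = t + 0 = t$)
$k{\left(m,X \right)} = - \frac{4}{X \left(4 - X\right)}$ ($k{\left(m,X \right)} = - \frac{2}{\frac{1}{2} X \left(4 - X\right)} = - 2 \frac{2}{X \left(4 - X\right)} = - \frac{4}{X \left(4 - X\right)}$)
$\frac{14812 - 31720}{k{\left(99,185 \right)} - 26334} = \frac{14812 - 31720}{\frac{4}{185 \left(-4 + 185\right)} - 26334} = - \frac{16908}{4 \cdot \frac{1}{185} \cdot \frac{1}{181} - 26334} = - \frac{16908}{\frac{4}{33485} - 26334} = - \frac{16908}{- \frac{881793986}{33485}} = \left(-16908\right) \left(- \frac{33485}{881793986}\right) = \frac{283082190}{440896993}$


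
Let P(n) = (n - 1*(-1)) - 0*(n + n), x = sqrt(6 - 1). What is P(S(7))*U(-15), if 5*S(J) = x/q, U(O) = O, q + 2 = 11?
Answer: -15 - sqrt(5)/3 ≈ -15.745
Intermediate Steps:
q = 9 (q = -2 + 11 = 9)
x = sqrt(5) ≈ 2.2361
S(J) = sqrt(5)/45 (S(J) = (sqrt(5)/9)/5 = sqrt(5)/45)
P(n) = 1 + n (P(n) = (n + 1) - 0*2*n = (1 + n) - 1*0 = (1 + n) + 0 = 1 + n)
P(S(7))*U(-15) = (1 + sqrt(5)/45)*(-15) = -15 - sqrt(5)/3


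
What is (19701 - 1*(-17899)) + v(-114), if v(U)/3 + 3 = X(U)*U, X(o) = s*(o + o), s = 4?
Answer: 349495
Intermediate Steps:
X(o) = 8*o (X(o) = 4*(o + o) = 4*(2*o) = 8*o)
v(U) = -9 + 24*U² (v(U) = -9 + 3*((8*U)*U) = -9 + 3*(8*U²) = -9 + 24*U²)
(19701 - 1*(-17899)) + v(-114) = (19701 - 1*(-17899)) + (-9 + 24*(-114)²) = (19701 + 17899) + (-9 + 24*12996) = 37600 + (-9 + 311904) = 37600 + 311895 = 349495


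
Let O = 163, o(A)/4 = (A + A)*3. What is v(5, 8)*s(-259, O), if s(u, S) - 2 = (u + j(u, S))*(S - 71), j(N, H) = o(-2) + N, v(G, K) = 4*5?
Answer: -1041400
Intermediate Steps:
v(G, K) = 20
o(A) = 24*A (o(A) = 4*((A + A)*3) = 4*((2*A)*3) = 4*(6*A) = 24*A)
j(N, H) = -48 + N (j(N, H) = 24*(-2) + N = -48 + N)
s(u, S) = 2 + (-71 + S)*(-48 + 2*u) (s(u, S) = 2 + (u + (-48 + u))*(S - 71) = 2 + (-48 + 2*u)*(-71 + S) = 2 + (-71 + S)*(-48 + 2*u))
v(5, 8)*s(-259, O) = 20*(3410 - 142*(-259) + 163*(-259) + 163*(-48 - 259)) = 20*(3410 + 36778 - 42217 + 163*(-307)) = 20*(3410 + 36778 - 42217 - 50041) = 20*(-52070) = -1041400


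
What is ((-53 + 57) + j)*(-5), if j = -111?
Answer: 535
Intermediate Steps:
((-53 + 57) + j)*(-5) = ((-53 + 57) - 111)*(-5) = (4 - 111)*(-5) = -107*(-5) = 535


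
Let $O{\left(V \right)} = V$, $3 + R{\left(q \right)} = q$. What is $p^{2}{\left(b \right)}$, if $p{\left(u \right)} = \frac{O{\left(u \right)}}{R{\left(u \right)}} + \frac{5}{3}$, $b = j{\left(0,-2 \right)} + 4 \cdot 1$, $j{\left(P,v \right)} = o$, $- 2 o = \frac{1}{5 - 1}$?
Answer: $\frac{16384}{441} \approx 37.152$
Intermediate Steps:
$o = - \frac{1}{8}$ ($o = - \frac{1}{2 \left(5 - 1\right)} = - \frac{1}{2 \cdot 4} = \left(- \frac{1}{2}\right) \frac{1}{4} = - \frac{1}{8} \approx -0.125$)
$R{\left(q \right)} = -3 + q$
$j{\left(P,v \right)} = - \frac{1}{8}$
$b = \frac{31}{8}$ ($b = - \frac{1}{8} + 4 \cdot 1 = - \frac{1}{8} + 4 = \frac{31}{8} \approx 3.875$)
$p{\left(u \right)} = \frac{5}{3} + \frac{u}{-3 + u}$ ($p{\left(u \right)} = \frac{u}{-3 + u} + \frac{5}{3} = \frac{5}{3} + \frac{u}{-3 + u}$)
$p^{2}{\left(b \right)} = \left(\frac{-15 + 8 \cdot \frac{31}{8}}{3 \left(-3 + \frac{31}{8}\right)}\right)^{2} = \left(\frac{-15 + 31}{3 \cdot \frac{7}{8}}\right)^{2} = \left(\frac{1}{3} \cdot \frac{8}{7} \cdot 16\right)^{2} = \left(\frac{128}{21}\right)^{2} = \frac{16384}{441}$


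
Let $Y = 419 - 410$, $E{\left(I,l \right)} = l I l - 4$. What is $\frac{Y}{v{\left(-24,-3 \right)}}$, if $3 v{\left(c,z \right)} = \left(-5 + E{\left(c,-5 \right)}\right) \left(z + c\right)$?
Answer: $\frac{1}{609} \approx 0.001642$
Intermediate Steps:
$E{\left(I,l \right)} = -4 + I l^{2}$ ($E{\left(I,l \right)} = I l l - 4 = I l^{2} - 4 = -4 + I l^{2}$)
$Y = 9$ ($Y = 419 - 410 = 9$)
$v{\left(c,z \right)} = \frac{\left(-9 + 25 c\right) \left(c + z\right)}{3}$ ($v{\left(c,z \right)} = \frac{\left(-5 + \left(-4 + c \left(-5\right)^{2}\right)\right) \left(z + c\right)}{3} = \frac{\left(-5 + \left(-4 + c 25\right)\right) \left(c + z\right)}{3} = \frac{\left(-5 + \left(-4 + 25 c\right)\right) \left(c + z\right)}{3} = \frac{\left(-9 + 25 c\right) \left(c + z\right)}{3}$)
$\frac{Y}{v{\left(-24,-3 \right)}} = \frac{9}{\left(-3\right) \left(-24\right) - -9 + \frac{25 \left(-24\right)^{2}}{3} + \frac{25}{3} \left(-24\right) \left(-3\right)} = \frac{9}{72 + 9 + \frac{25}{3} \cdot 576 + 600} = \frac{9}{72 + 9 + 4800 + 600} = \frac{9}{5481} = 9 \cdot \frac{1}{5481} = \frac{1}{609}$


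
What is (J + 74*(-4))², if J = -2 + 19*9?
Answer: 16129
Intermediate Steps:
J = 169 (J = -2 + 171 = 169)
(J + 74*(-4))² = (169 + 74*(-4))² = (169 - 296)² = (-127)² = 16129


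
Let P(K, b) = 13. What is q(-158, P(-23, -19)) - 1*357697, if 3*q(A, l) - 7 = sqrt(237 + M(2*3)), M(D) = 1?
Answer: -1073084/3 + sqrt(238)/3 ≈ -3.5769e+5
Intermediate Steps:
q(A, l) = 7/3 + sqrt(238)/3 (q(A, l) = 7/3 + sqrt(237 + 1)/3 = 7/3 + sqrt(238)/3)
q(-158, P(-23, -19)) - 1*357697 = (7/3 + sqrt(238)/3) - 1*357697 = (7/3 + sqrt(238)/3) - 357697 = -1073084/3 + sqrt(238)/3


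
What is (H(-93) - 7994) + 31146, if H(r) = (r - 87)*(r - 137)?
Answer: 64552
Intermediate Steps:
H(r) = (-137 + r)*(-87 + r) (H(r) = (-87 + r)*(-137 + r) = (-137 + r)*(-87 + r))
(H(-93) - 7994) + 31146 = ((11919 + (-93)**2 - 224*(-93)) - 7994) + 31146 = ((11919 + 8649 + 20832) - 7994) + 31146 = (41400 - 7994) + 31146 = 33406 + 31146 = 64552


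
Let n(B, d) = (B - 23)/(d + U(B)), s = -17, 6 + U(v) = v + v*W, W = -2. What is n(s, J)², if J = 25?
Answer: 100/81 ≈ 1.2346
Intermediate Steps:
U(v) = -6 - v (U(v) = -6 + (v + v*(-2)) = -6 + (v - 2*v) = -6 - v)
n(B, d) = (-23 + B)/(-6 + d - B) (n(B, d) = (B - 23)/(d + (-6 - B)) = (-23 + B)/(-6 + d - B))
n(s, J)² = ((23 - 1*(-17))/(6 - 17 - 1*25))² = ((23 + 17)/(6 - 17 - 25))² = (40/(-36))² = (-1/36*40)² = (-10/9)² = 100/81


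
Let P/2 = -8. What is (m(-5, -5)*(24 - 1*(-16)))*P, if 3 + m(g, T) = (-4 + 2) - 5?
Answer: 6400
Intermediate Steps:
P = -16 (P = 2*(-8) = -16)
m(g, T) = -10 (m(g, T) = -3 + ((-4 + 2) - 5) = -3 + (-2 - 5) = -3 - 7 = -10)
(m(-5, -5)*(24 - 1*(-16)))*P = -10*(24 - 1*(-16))*(-16) = -10*(24 + 16)*(-16) = -10*40*(-16) = -400*(-16) = 6400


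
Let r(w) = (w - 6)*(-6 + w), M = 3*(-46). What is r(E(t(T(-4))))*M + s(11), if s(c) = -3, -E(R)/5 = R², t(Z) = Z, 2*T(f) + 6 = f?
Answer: -2368221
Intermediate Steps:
T(f) = -3 + f/2
M = -138
E(R) = -5*R²
r(w) = (-6 + w)² (r(w) = (-6 + w)*(-6 + w) = (-6 + w)²)
r(E(t(T(-4))))*M + s(11) = (-6 - 5*(-3 + (½)*(-4))²)²*(-138) - 3 = (-6 - 5*(-3 - 2)²)²*(-138) - 3 = (-6 - 5*(-5)²)²*(-138) - 3 = (-6 - 5*25)²*(-138) - 3 = (-6 - 125)²*(-138) - 3 = (-131)²*(-138) - 3 = 17161*(-138) - 3 = -2368218 - 3 = -2368221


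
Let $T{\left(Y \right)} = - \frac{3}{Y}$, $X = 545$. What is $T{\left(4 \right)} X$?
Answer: $- \frac{1635}{4} \approx -408.75$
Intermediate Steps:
$T{\left(4 \right)} X = - \frac{3}{4} \cdot 545 = \left(-3\right) \frac{1}{4} \cdot 545 = \left(- \frac{3}{4}\right) 545 = - \frac{1635}{4}$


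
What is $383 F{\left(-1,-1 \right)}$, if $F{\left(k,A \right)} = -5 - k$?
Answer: $-1532$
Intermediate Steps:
$383 F{\left(-1,-1 \right)} = 383 \left(-5 - -1\right) = 383 \left(-5 + 1\right) = 383 \left(-4\right) = -1532$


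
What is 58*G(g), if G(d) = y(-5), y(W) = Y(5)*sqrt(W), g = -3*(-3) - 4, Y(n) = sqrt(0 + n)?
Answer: 290*I ≈ 290.0*I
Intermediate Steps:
Y(n) = sqrt(n)
g = 5 (g = 9 - 4 = 5)
y(W) = sqrt(5)*sqrt(W)
G(d) = 5*I (G(d) = sqrt(5)*sqrt(-5) = sqrt(5)*(I*sqrt(5)) = 5*I)
58*G(g) = 58*(5*I) = 290*I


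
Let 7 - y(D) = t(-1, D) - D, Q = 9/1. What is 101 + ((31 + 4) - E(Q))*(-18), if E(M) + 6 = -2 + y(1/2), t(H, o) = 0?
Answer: -538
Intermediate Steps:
Q = 9 (Q = 9*1 = 9)
y(D) = 7 + D (y(D) = 7 - (0 - D) = 7 - (-1)*D = 7 + D)
E(M) = -½ (E(M) = -6 + (-2 + (7 + 1/2)) = -6 + (-2 + (7 + ½)) = -6 + (-2 + 15/2) = -6 + 11/2 = -½)
101 + ((31 + 4) - E(Q))*(-18) = 101 + ((31 + 4) - 1*(-½))*(-18) = 101 + (35 + ½)*(-18) = 101 + (71/2)*(-18) = 101 - 639 = -538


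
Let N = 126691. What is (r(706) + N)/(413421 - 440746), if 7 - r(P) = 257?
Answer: -126441/27325 ≈ -4.6273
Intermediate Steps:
r(P) = -250 (r(P) = 7 - 1*257 = 7 - 257 = -250)
(r(706) + N)/(413421 - 440746) = (-250 + 126691)/(413421 - 440746) = 126441/(-27325) = 126441*(-1/27325) = -126441/27325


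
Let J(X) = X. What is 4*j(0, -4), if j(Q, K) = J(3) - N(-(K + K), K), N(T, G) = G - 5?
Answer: 48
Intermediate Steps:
N(T, G) = -5 + G
j(Q, K) = 8 - K (j(Q, K) = 3 - (-5 + K) = 3 + (5 - K) = 8 - K)
4*j(0, -4) = 4*(8 - 1*(-4)) = 4*(8 + 4) = 4*12 = 48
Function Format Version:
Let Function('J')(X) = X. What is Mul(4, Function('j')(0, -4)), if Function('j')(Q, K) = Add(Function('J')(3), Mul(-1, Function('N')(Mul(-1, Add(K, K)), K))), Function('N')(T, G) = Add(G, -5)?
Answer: 48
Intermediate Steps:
Function('N')(T, G) = Add(-5, G)
Function('j')(Q, K) = Add(8, Mul(-1, K)) (Function('j')(Q, K) = Add(3, Mul(-1, Add(-5, K))) = Add(3, Add(5, Mul(-1, K))) = Add(8, Mul(-1, K)))
Mul(4, Function('j')(0, -4)) = Mul(4, Add(8, Mul(-1, -4))) = Mul(4, Add(8, 4)) = Mul(4, 12) = 48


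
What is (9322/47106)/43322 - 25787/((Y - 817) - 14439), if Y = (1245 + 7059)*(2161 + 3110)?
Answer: -13054079865667/22323058279651224 ≈ -0.00058478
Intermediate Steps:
Y = 43770384 (Y = 8304*5271 = 43770384)
(9322/47106)/43322 - 25787/((Y - 817) - 14439) = (9322/47106)/43322 - 25787/((43770384 - 817) - 14439) = (9322*(1/47106))*(1/43322) - 25787/(43769567 - 14439) = (4661/23553)*(1/43322) - 25787/43755128 = 4661/1020363066 - 25787*1/43755128 = 4661/1020363066 - 25787/43755128 = -13054079865667/22323058279651224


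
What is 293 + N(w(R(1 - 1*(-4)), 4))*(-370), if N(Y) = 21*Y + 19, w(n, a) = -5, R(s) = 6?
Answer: 32113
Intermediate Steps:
N(Y) = 19 + 21*Y
293 + N(w(R(1 - 1*(-4)), 4))*(-370) = 293 + (19 + 21*(-5))*(-370) = 293 + (19 - 105)*(-370) = 293 - 86*(-370) = 293 + 31820 = 32113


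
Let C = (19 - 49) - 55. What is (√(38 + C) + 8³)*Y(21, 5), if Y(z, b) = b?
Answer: 2560 + 5*I*√47 ≈ 2560.0 + 34.278*I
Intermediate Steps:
C = -85 (C = -30 - 55 = -85)
(√(38 + C) + 8³)*Y(21, 5) = (√(38 - 85) + 8³)*5 = (√(-47) + 512)*5 = (I*√47 + 512)*5 = (512 + I*√47)*5 = 2560 + 5*I*√47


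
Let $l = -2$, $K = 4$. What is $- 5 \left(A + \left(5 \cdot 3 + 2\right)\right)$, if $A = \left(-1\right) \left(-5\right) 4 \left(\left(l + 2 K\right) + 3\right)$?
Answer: $-985$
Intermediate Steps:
$A = 180$ ($A = \left(-1\right) \left(-5\right) 4 \left(\left(-2 + 2 \cdot 4\right) + 3\right) = 5 \cdot 4 \left(\left(-2 + 8\right) + 3\right) = 20 \left(6 + 3\right) = 20 \cdot 9 = 180$)
$- 5 \left(A + \left(5 \cdot 3 + 2\right)\right) = - 5 \left(180 + \left(5 \cdot 3 + 2\right)\right) = - 5 \left(180 + \left(15 + 2\right)\right) = - 5 \left(180 + 17\right) = \left(-5\right) 197 = -985$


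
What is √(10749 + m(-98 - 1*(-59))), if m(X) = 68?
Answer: √10817 ≈ 104.00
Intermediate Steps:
√(10749 + m(-98 - 1*(-59))) = √(10749 + 68) = √10817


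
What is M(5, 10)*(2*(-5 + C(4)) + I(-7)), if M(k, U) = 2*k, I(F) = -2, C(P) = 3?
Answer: -60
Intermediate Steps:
M(5, 10)*(2*(-5 + C(4)) + I(-7)) = (2*5)*(2*(-5 + 3) - 2) = 10*(2*(-2) - 2) = 10*(-4 - 2) = 10*(-6) = -60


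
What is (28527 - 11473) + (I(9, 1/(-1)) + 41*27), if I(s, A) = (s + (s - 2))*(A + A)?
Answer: 18129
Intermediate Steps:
I(s, A) = 2*A*(-2 + 2*s) (I(s, A) = (s + (-2 + s))*(2*A) = (-2 + 2*s)*(2*A) = 2*A*(-2 + 2*s))
(28527 - 11473) + (I(9, 1/(-1)) + 41*27) = (28527 - 11473) + (4*(-1 + 9)/(-1) + 41*27) = 17054 + (4*(-1)*8 + 1107) = 17054 + (-32 + 1107) = 17054 + 1075 = 18129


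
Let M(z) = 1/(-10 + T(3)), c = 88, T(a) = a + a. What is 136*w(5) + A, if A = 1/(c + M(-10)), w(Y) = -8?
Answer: -381884/351 ≈ -1088.0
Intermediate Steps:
T(a) = 2*a
M(z) = -¼ (M(z) = 1/(-10 + 2*3) = 1/(-10 + 6) = 1/(-4) = -¼)
A = 4/351 (A = 1/(88 - ¼) = 1/(351/4) = 4/351 ≈ 0.011396)
136*w(5) + A = 136*(-8) + 4/351 = -1088 + 4/351 = -381884/351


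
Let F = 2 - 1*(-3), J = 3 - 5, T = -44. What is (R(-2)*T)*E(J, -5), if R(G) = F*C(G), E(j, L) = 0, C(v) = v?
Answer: 0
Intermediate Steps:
J = -2
F = 5 (F = 2 + 3 = 5)
R(G) = 5*G
(R(-2)*T)*E(J, -5) = ((5*(-2))*(-44))*0 = -10*(-44)*0 = 440*0 = 0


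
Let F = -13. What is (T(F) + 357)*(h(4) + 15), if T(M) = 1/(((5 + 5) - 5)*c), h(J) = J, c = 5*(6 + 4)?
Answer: 1695769/250 ≈ 6783.1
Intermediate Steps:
c = 50 (c = 5*10 = 50)
T(M) = 1/250 (T(M) = 1/(((5 + 5) - 5)*50) = 1/((10 - 5)*50) = 1/(5*50) = 1/250)
(T(F) + 357)*(h(4) + 15) = (1/250 + 357)*(4 + 15) = (89251/250)*19 = 1695769/250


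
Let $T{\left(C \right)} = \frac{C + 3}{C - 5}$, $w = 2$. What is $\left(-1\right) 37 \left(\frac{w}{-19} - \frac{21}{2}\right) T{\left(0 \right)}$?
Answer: $- \frac{44733}{190} \approx -235.44$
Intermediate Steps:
$T{\left(C \right)} = \frac{3 + C}{-5 + C}$
$\left(-1\right) 37 \left(\frac{w}{-19} - \frac{21}{2}\right) T{\left(0 \right)} = \left(-1\right) 37 \left(\frac{2}{-19} - \frac{21}{2}\right) \frac{3 + 0}{-5 + 0} = - 37 \left(2 \left(- \frac{1}{19}\right) - \frac{21}{2}\right) \frac{1}{-5} \cdot 3 = - 37 \left(- \frac{2}{19} - \frac{21}{2}\right) \left(\left(- \frac{1}{5}\right) 3\right) = \left(-37\right) \left(- \frac{403}{38}\right) \left(- \frac{3}{5}\right) = \frac{14911}{38} \left(- \frac{3}{5}\right) = - \frac{44733}{190}$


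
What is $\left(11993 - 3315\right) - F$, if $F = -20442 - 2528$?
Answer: $31648$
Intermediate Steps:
$F = -22970$
$\left(11993 - 3315\right) - F = \left(11993 - 3315\right) - -22970 = \left(11993 - 3315\right) + 22970 = 8678 + 22970 = 31648$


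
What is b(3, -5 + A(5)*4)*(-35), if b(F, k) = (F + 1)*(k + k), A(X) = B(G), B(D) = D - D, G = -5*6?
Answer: 1400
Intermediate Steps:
G = -30
B(D) = 0
A(X) = 0
b(F, k) = 2*k*(1 + F) (b(F, k) = (1 + F)*(2*k) = 2*k*(1 + F))
b(3, -5 + A(5)*4)*(-35) = (2*(-5 + 0*4)*(1 + 3))*(-35) = (2*(-5 + 0)*4)*(-35) = (2*(-5)*4)*(-35) = -40*(-35) = 1400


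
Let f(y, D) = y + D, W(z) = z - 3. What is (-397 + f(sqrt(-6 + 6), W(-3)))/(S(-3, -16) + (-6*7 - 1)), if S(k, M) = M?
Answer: 403/59 ≈ 6.8305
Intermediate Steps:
W(z) = -3 + z
f(y, D) = D + y
(-397 + f(sqrt(-6 + 6), W(-3)))/(S(-3, -16) + (-6*7 - 1)) = (-397 + ((-3 - 3) + sqrt(-6 + 6)))/(-16 + (-6*7 - 1)) = (-397 + (-6 + sqrt(0)))/(-16 + (-42 - 1)) = (-397 + (-6 + 0))/(-16 - 43) = (-397 - 6)/(-59) = -403*(-1/59) = 403/59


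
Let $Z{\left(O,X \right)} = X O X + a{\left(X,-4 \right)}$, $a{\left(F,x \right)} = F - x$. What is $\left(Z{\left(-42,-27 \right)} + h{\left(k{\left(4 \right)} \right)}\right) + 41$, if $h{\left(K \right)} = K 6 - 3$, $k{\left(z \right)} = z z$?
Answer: $-30507$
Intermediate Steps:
$k{\left(z \right)} = z^{2}$
$Z{\left(O,X \right)} = 4 + X + O X^{2}$ ($Z{\left(O,X \right)} = X O X + \left(X - -4\right) = O X X + \left(X + 4\right) = O X^{2} + \left(4 + X\right) = 4 + X + O X^{2}$)
$h{\left(K \right)} = -3 + 6 K$ ($h{\left(K \right)} = 6 K - 3 = -3 + 6 K$)
$\left(Z{\left(-42,-27 \right)} + h{\left(k{\left(4 \right)} \right)}\right) + 41 = \left(\left(4 - 27 - 42 \left(-27\right)^{2}\right) - \left(3 - 6 \cdot 4^{2}\right)\right) + 41 = \left(\left(4 - 27 - 30618\right) + \left(-3 + 6 \cdot 16\right)\right) + 41 = \left(\left(4 - 27 - 30618\right) + \left(-3 + 96\right)\right) + 41 = \left(-30641 + 93\right) + 41 = -30548 + 41 = -30507$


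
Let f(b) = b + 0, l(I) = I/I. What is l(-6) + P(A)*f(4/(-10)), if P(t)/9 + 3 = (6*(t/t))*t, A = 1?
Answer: -49/5 ≈ -9.8000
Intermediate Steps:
l(I) = 1
f(b) = b
P(t) = -27 + 54*t (P(t) = -27 + 9*((6*(t/t))*t) = -27 + 9*((6*1)*t) = -27 + 9*(6*t) = -27 + 54*t)
l(-6) + P(A)*f(4/(-10)) = 1 + (-27 + 54*1)*(4/(-10)) = 1 + (-27 + 54)*(4*(-⅒)) = 1 + 27*(-⅖) = 1 - 54/5 = -49/5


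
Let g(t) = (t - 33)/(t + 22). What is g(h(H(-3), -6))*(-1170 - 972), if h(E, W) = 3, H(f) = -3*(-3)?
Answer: 12852/5 ≈ 2570.4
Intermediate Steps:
H(f) = 9
g(t) = (-33 + t)/(22 + t)
g(h(H(-3), -6))*(-1170 - 972) = ((-33 + 3)/(22 + 3))*(-1170 - 972) = (-30/25)*(-2142) = ((1/25)*(-30))*(-2142) = -6/5*(-2142) = 12852/5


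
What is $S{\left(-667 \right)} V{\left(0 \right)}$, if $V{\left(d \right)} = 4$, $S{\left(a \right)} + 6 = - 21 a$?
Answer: $56004$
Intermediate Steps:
$S{\left(a \right)} = -6 - 21 a$
$S{\left(-667 \right)} V{\left(0 \right)} = \left(-6 - -14007\right) 4 = \left(-6 + 14007\right) 4 = 14001 \cdot 4 = 56004$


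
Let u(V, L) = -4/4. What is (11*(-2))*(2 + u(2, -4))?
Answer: -22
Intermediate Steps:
u(V, L) = -1 (u(V, L) = -4*¼ = -1)
(11*(-2))*(2 + u(2, -4)) = (11*(-2))*(2 - 1) = -22*1 = -22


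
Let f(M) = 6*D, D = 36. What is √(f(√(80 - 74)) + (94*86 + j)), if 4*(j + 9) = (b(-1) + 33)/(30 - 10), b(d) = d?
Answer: √207285/5 ≈ 91.057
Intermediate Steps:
j = -43/5 (j = -9 + ((-1 + 33)/(30 - 10))/4 = -9 + (32/20)/4 = -9 + (32*(1/20))/4 = -9 + (¼)*(8/5) = -9 + ⅖ = -43/5 ≈ -8.6000)
f(M) = 216 (f(M) = 6*36 = 216)
√(f(√(80 - 74)) + (94*86 + j)) = √(216 + (94*86 - 43/5)) = √(216 + (8084 - 43/5)) = √(216 + 40377/5) = √(41457/5) = √207285/5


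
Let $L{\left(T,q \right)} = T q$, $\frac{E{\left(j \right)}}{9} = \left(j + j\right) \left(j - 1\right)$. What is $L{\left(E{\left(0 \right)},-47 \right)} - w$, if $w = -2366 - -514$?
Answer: $1852$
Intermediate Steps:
$E{\left(j \right)} = 18 j \left(-1 + j\right)$ ($E{\left(j \right)} = 9 \left(j + j\right) \left(j - 1\right) = 9 \cdot 2 j \left(-1 + j\right) = 18 j \left(-1 + j\right)$)
$w = -1852$ ($w = -2366 + 514 = -1852$)
$L{\left(E{\left(0 \right)},-47 \right)} - w = 18 \cdot 0 \left(-1 + 0\right) \left(-47\right) - -1852 = 18 \cdot 0 \left(-1\right) \left(-47\right) + 1852 = 0 \left(-47\right) + 1852 = 0 + 1852 = 1852$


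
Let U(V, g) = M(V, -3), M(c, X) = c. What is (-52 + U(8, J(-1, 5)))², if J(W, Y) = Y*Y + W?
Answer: 1936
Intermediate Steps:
J(W, Y) = W + Y² (J(W, Y) = Y² + W = W + Y²)
U(V, g) = V
(-52 + U(8, J(-1, 5)))² = (-52 + 8)² = (-44)² = 1936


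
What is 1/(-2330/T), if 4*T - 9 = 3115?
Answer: -781/2330 ≈ -0.33519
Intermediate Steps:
T = 781 (T = 9/4 + (¼)*3115 = 9/4 + 3115/4 = 781)
1/(-2330/T) = 1/(-2330/781) = -781/2330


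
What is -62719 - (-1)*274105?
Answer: 211386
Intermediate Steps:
-62719 - (-1)*274105 = -62719 - 1*(-274105) = -62719 + 274105 = 211386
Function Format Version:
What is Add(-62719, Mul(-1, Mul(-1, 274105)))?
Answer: 211386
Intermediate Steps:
Add(-62719, Mul(-1, Mul(-1, 274105))) = Add(-62719, Mul(-1, -274105)) = Add(-62719, 274105) = 211386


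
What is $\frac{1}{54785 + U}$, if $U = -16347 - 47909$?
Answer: $- \frac{1}{9471} \approx -0.00010559$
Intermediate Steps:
$U = -64256$
$\frac{1}{54785 + U} = \frac{1}{54785 - 64256} = \frac{1}{-9471} = - \frac{1}{9471}$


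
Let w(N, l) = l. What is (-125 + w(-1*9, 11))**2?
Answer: 12996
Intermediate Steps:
(-125 + w(-1*9, 11))**2 = (-125 + 11)**2 = (-114)**2 = 12996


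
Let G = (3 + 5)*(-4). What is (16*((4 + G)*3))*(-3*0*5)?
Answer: 0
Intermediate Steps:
G = -32 (G = 8*(-4) = -32)
(16*((4 + G)*3))*(-3*0*5) = (16*((4 - 32)*3))*(-3*0*5) = (16*(-28*3))*(0*5) = (16*(-84))*0 = -1344*0 = 0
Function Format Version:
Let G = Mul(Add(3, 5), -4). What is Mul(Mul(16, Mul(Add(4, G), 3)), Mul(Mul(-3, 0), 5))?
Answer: 0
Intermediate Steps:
G = -32 (G = Mul(8, -4) = -32)
Mul(Mul(16, Mul(Add(4, G), 3)), Mul(Mul(-3, 0), 5)) = Mul(Mul(16, Mul(Add(4, -32), 3)), Mul(Mul(-3, 0), 5)) = Mul(Mul(16, Mul(-28, 3)), Mul(0, 5)) = Mul(Mul(16, -84), 0) = Mul(-1344, 0) = 0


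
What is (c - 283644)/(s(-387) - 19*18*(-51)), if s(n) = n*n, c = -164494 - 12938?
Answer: -13972/5067 ≈ -2.7575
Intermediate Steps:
c = -177432
s(n) = n²
(c - 283644)/(s(-387) - 19*18*(-51)) = (-177432 - 283644)/((-387)² - 19*18*(-51)) = -461076/(149769 - 342*(-51)) = -461076/(149769 + 17442) = -461076/167211 = -461076*1/167211 = -13972/5067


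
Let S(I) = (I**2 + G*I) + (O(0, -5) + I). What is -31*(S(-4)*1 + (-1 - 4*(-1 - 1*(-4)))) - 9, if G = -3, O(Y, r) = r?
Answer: -195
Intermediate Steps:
S(I) = -5 + I**2 - 2*I (S(I) = (I**2 - 3*I) + (-5 + I) = -5 + I**2 - 2*I)
-31*(S(-4)*1 + (-1 - 4*(-1 - 1*(-4)))) - 9 = -31*((-5 + (-4)**2 - 2*(-4))*1 + (-1 - 4*(-1 - 1*(-4)))) - 9 = -31*((-5 + 16 + 8)*1 + (-1 - 4*(-1 + 4))) - 9 = -31*(19*1 + (-1 - 4*3)) - 9 = -31*(19 + (-1 - 12)) - 9 = -31*(19 - 13) - 9 = -31*6 - 9 = -186 - 9 = -195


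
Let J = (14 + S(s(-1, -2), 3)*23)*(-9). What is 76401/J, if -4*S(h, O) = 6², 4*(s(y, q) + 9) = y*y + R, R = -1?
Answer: 8489/193 ≈ 43.984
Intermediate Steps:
s(y, q) = -37/4 + y²/4 (s(y, q) = -9 + (y*y - 1)/4 = -9 + (y² - 1)/4 = -9 + (-1 + y²)/4 = -9 + (-¼ + y²/4) = -37/4 + y²/4)
S(h, O) = -9 (S(h, O) = -¼*6² = -¼*36 = -9)
J = 1737 (J = (14 - 9*23)*(-9) = (14 - 207)*(-9) = -193*(-9) = 1737)
76401/J = 76401/1737 = 76401*(1/1737) = 8489/193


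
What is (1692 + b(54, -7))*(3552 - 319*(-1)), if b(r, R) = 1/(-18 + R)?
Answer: 163739429/25 ≈ 6.5496e+6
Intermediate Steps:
(1692 + b(54, -7))*(3552 - 319*(-1)) = (1692 + 1/(-18 - 7))*(3552 - 319*(-1)) = (1692 + 1/(-25))*(3552 + 319) = (1692 - 1/25)*3871 = (42299/25)*3871 = 163739429/25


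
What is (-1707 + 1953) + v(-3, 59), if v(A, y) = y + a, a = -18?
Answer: 287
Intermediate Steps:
v(A, y) = -18 + y (v(A, y) = y - 18 = -18 + y)
(-1707 + 1953) + v(-3, 59) = (-1707 + 1953) + (-18 + 59) = 246 + 41 = 287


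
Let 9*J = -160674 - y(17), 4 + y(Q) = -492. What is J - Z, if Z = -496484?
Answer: 4308178/9 ≈ 4.7869e+5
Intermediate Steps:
y(Q) = -496 (y(Q) = -4 - 492 = -496)
J = -160178/9 (J = (-160674 - 1*(-496))/9 = (-160674 + 496)/9 = (⅑)*(-160178) = -160178/9 ≈ -17798.)
J - Z = -160178/9 - 1*(-496484) = -160178/9 + 496484 = 4308178/9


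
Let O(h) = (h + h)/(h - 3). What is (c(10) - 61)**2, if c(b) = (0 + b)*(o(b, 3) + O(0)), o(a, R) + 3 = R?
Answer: 3721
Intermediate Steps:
o(a, R) = -3 + R
O(h) = 2*h/(-3 + h) (O(h) = (2*h)/(-3 + h) = 2*h/(-3 + h))
c(b) = 0 (c(b) = (0 + b)*((-3 + 3) + 2*0/(-3 + 0)) = b*(0 + 2*0/(-3)) = b*(0 + 2*0*(-1/3)) = b*(0 + 0) = b*0 = 0)
(c(10) - 61)**2 = (0 - 61)**2 = (-61)**2 = 3721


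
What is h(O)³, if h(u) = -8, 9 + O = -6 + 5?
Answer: -512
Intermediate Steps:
O = -10 (O = -9 + (-6 + 5) = -9 - 1 = -10)
h(O)³ = (-8)³ = -512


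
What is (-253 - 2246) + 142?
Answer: -2357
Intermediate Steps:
(-253 - 2246) + 142 = -2499 + 142 = -2357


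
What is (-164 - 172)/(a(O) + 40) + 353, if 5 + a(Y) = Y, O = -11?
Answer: 339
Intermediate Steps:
a(Y) = -5 + Y
(-164 - 172)/(a(O) + 40) + 353 = (-164 - 172)/((-5 - 11) + 40) + 353 = -336/(-16 + 40) + 353 = -336/24 + 353 = -336*1/24 + 353 = -14 + 353 = 339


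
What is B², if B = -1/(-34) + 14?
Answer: 227529/1156 ≈ 196.82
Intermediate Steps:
B = 477/34 (B = -1*(-1/34) + 14 = 1/34 + 14 = 477/34 ≈ 14.029)
B² = (477/34)² = 227529/1156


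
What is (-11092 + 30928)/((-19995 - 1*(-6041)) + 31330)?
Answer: 1653/1448 ≈ 1.1416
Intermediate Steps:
(-11092 + 30928)/((-19995 - 1*(-6041)) + 31330) = 19836/((-19995 + 6041) + 31330) = 19836/(-13954 + 31330) = 19836/17376 = 19836*(1/17376) = 1653/1448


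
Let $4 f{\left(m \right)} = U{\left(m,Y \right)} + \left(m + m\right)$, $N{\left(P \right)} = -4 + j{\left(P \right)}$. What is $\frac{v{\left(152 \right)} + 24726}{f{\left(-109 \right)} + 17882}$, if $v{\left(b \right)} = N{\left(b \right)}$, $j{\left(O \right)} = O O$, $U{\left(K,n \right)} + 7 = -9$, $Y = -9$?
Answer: $\frac{95652}{35647} \approx 2.6833$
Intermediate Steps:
$U{\left(K,n \right)} = -16$ ($U{\left(K,n \right)} = -7 - 9 = -16$)
$j{\left(O \right)} = O^{2}$
$N{\left(P \right)} = -4 + P^{2}$
$f{\left(m \right)} = -4 + \frac{m}{2}$ ($f{\left(m \right)} = \frac{-16 + \left(m + m\right)}{4} = \frac{-16 + 2 m}{4} = -4 + \frac{m}{2}$)
$v{\left(b \right)} = -4 + b^{2}$
$\frac{v{\left(152 \right)} + 24726}{f{\left(-109 \right)} + 17882} = \frac{\left(-4 + 152^{2}\right) + 24726}{\left(-4 + \frac{1}{2} \left(-109\right)\right) + 17882} = \frac{\left(-4 + 23104\right) + 24726}{\left(-4 - \frac{109}{2}\right) + 17882} = \frac{23100 + 24726}{- \frac{117}{2} + 17882} = \frac{47826}{\frac{35647}{2}} = 47826 \cdot \frac{2}{35647} = \frac{95652}{35647}$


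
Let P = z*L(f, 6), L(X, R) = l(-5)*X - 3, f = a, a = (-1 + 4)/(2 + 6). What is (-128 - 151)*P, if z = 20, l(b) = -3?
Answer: 46035/2 ≈ 23018.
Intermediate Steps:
a = 3/8 ≈ 0.37500
f = 3/8 ≈ 0.37500
L(X, R) = -3 - 3*X (L(X, R) = -3*X - 3 = -3 - 3*X)
P = -165/2 (P = 20*(-3 - 3*3/8) = 20*(-3 - 9/8) = 20*(-33/8) = -165/2 ≈ -82.500)
(-128 - 151)*P = (-128 - 151)*(-165/2) = -279*(-165/2) = 46035/2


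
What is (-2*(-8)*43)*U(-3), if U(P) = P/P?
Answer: 688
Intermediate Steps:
U(P) = 1
(-2*(-8)*43)*U(-3) = (-2*(-8)*43)*1 = (16*43)*1 = 688*1 = 688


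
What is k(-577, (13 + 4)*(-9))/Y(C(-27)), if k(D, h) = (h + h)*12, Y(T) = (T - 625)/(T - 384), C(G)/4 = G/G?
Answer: -51680/23 ≈ -2247.0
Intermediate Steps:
C(G) = 4 (C(G) = 4*(G/G) = 4*1 = 4)
Y(T) = (-625 + T)/(-384 + T)
k(D, h) = 24*h (k(D, h) = (2*h)*12 = 24*h)
k(-577, (13 + 4)*(-9))/Y(C(-27)) = (24*((13 + 4)*(-9)))/(((-625 + 4)/(-384 + 4))) = (24*(17*(-9)))/((-621/(-380))) = (24*(-153))/((-1/380*(-621))) = -3672/621/380 = -3672*380/621 = -51680/23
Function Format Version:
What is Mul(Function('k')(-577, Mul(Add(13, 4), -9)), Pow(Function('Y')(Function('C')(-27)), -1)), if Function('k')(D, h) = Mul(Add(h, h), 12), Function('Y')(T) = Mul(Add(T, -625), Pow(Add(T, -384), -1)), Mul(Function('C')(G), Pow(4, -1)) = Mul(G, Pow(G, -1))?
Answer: Rational(-51680, 23) ≈ -2247.0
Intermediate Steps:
Function('C')(G) = 4 (Function('C')(G) = Mul(4, Mul(G, Pow(G, -1))) = Mul(4, 1) = 4)
Function('Y')(T) = Mul(Pow(Add(-384, T), -1), Add(-625, T)) (Function('Y')(T) = Mul(Add(-625, T), Pow(Add(-384, T), -1)) = Mul(Pow(Add(-384, T), -1), Add(-625, T)))
Function('k')(D, h) = Mul(24, h) (Function('k')(D, h) = Mul(Mul(2, h), 12) = Mul(24, h))
Mul(Function('k')(-577, Mul(Add(13, 4), -9)), Pow(Function('Y')(Function('C')(-27)), -1)) = Mul(Mul(24, Mul(Add(13, 4), -9)), Pow(Mul(Pow(Add(-384, 4), -1), Add(-625, 4)), -1)) = Mul(Mul(24, Mul(17, -9)), Pow(Mul(Pow(-380, -1), -621), -1)) = Mul(Mul(24, -153), Pow(Mul(Rational(-1, 380), -621), -1)) = Mul(-3672, Pow(Rational(621, 380), -1)) = Mul(-3672, Rational(380, 621)) = Rational(-51680, 23)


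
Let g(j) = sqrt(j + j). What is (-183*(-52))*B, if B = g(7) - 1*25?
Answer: -237900 + 9516*sqrt(14) ≈ -2.0229e+5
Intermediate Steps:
g(j) = sqrt(2)*sqrt(j) (g(j) = sqrt(2*j) = sqrt(2)*sqrt(j))
B = -25 + sqrt(14) (B = sqrt(2)*sqrt(7) - 1*25 = sqrt(14) - 25 = -25 + sqrt(14) ≈ -21.258)
(-183*(-52))*B = (-183*(-52))*(-25 + sqrt(14)) = 9516*(-25 + sqrt(14)) = -237900 + 9516*sqrt(14)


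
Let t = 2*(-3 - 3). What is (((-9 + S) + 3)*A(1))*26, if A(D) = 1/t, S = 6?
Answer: 0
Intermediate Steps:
t = -12 (t = 2*(-6) = -12)
A(D) = -1/12 (A(D) = 1/(-12) = -1/12)
(((-9 + S) + 3)*A(1))*26 = (((-9 + 6) + 3)*(-1/12))*26 = ((-3 + 3)*(-1/12))*26 = (0*(-1/12))*26 = 0*26 = 0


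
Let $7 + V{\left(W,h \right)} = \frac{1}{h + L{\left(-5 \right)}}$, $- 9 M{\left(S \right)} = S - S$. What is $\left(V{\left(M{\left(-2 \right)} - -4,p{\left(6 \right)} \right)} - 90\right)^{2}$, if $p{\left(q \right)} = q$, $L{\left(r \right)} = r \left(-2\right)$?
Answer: $\frac{2405601}{256} \approx 9396.9$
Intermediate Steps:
$L{\left(r \right)} = - 2 r$
$M{\left(S \right)} = 0$ ($M{\left(S \right)} = - \frac{S - S}{9} = \left(- \frac{1}{9}\right) 0 = 0$)
$V{\left(W,h \right)} = -7 + \frac{1}{10 + h}$ ($V{\left(W,h \right)} = -7 + \frac{1}{h - -10} = -7 + \frac{1}{h + 10} = -7 + \frac{1}{10 + h}$)
$\left(V{\left(M{\left(-2 \right)} - -4,p{\left(6 \right)} \right)} - 90\right)^{2} = \left(\frac{-69 - 42}{10 + 6} - 90\right)^{2} = \left(\frac{-69 - 42}{16} - 90\right)^{2} = \left(\frac{1}{16} \left(-111\right) - 90\right)^{2} = \left(- \frac{111}{16} - 90\right)^{2} = \left(- \frac{1551}{16}\right)^{2} = \frac{2405601}{256}$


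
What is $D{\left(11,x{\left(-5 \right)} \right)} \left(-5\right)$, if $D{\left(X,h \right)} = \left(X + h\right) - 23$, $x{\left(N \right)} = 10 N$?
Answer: $310$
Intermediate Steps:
$D{\left(X,h \right)} = -23 + X + h$
$D{\left(11,x{\left(-5 \right)} \right)} \left(-5\right) = \left(-23 + 11 + 10 \left(-5\right)\right) \left(-5\right) = \left(-23 + 11 - 50\right) \left(-5\right) = \left(-62\right) \left(-5\right) = 310$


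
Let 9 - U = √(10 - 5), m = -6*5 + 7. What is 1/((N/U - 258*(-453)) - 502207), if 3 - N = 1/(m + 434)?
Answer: -247344947775/95310082959699119 - 126588*√5/476550414798495595 ≈ -2.5952e-6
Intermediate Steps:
m = -23 (m = -30 + 7 = -23)
U = 9 - √5 (U = 9 - √(10 - 5) = 9 - √5 ≈ 6.7639)
N = 1232/411 (N = 3 - 1/(-23 + 434) = 3 - 1/411 = 1232/411 ≈ 2.9976)
1/((N/U - 258*(-453)) - 502207) = 1/((1232/(411*(9 - √5)) - 258*(-453)) - 502207) = 1/((1232/(411*(9 - √5)) + 116874) - 502207) = 1/((116874 + 1232/(411*(9 - √5))) - 502207) = 1/(-385333 + 1232/(411*(9 - √5)))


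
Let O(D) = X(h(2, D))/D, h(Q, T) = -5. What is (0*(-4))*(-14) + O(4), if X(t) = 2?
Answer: ½ ≈ 0.50000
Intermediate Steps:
O(D) = 2/D
(0*(-4))*(-14) + O(4) = (0*(-4))*(-14) + 2/4 = 0*(-14) + 2*(¼) = 0 + ½ = ½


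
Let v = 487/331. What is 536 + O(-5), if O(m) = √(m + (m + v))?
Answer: 536 + I*√934413/331 ≈ 536.0 + 2.9204*I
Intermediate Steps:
v = 487/331 (v = 487*(1/331) = 487/331 ≈ 1.4713)
O(m) = √(487/331 + 2*m) (O(m) = √(m + (m + 487/331)) = √(m + (487/331 + m)) = √(487/331 + 2*m))
536 + O(-5) = 536 + √(161197 + 219122*(-5))/331 = 536 + √(161197 - 1095610)/331 = 536 + √(-934413)/331 = 536 + (I*√934413)/331 = 536 + I*√934413/331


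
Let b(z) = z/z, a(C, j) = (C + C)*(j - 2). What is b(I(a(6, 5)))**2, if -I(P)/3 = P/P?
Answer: 1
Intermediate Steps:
a(C, j) = 2*C*(-2 + j) (a(C, j) = (2*C)*(-2 + j) = 2*C*(-2 + j))
I(P) = -3 (I(P) = -3*P/P = -3*1 = -3)
b(z) = 1
b(I(a(6, 5)))**2 = 1**2 = 1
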